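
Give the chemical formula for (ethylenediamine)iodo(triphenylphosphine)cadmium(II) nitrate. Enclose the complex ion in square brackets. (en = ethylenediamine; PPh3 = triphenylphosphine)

[Cd(en)I(PPh3)]NO3

Ligands: 1 ethylenediamine (en, neutral), 1 triphenylphosphine (PPh3, neutral), 1 iodo (I, -1). Ligand charge sum = -1.
With Cd in oxidation state +2, the complex ion is [Cd...]^1+.
Charge balance with nitrate (-1) requires 1 complex ion per 1 nitrate.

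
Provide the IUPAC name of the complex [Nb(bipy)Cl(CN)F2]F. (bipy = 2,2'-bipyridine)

The 1 fluoride counter-ion carries a total charge of -1, so each complex ion is 1+.
Ligand charges: 2×fluoro (-1 each), 1×2,2'-bipyridine (neutral), 1×chloro (-1 each), 1×cyano (-1 each); total -4. So Nb + (-4) = 1+, giving Nb = +5.
Ligands are named alphabetically: bipyridine before chloro before cyano before fluoro.

(2,2'-bipyridine)chlorocyanodifluoroniobium(V) fluoride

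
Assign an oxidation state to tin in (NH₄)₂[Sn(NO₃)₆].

2 ammonium outside the brackets (+1 each) → the complex ion is 2−.
Ligand charges: 6×NO3 = -6; sum -6.
Sn + (-6) = 2− ⇒ Sn is +4.

+4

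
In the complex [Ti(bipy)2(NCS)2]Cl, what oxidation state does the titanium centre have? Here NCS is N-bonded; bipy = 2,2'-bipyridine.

+3

1 chloride outside the brackets (-1 each) → the complex ion is 1+.
Ligand charges: 2×NCS = -2; 2×bipy neutral; sum -2.
Ti + (-2) = 1+ ⇒ Ti is +3.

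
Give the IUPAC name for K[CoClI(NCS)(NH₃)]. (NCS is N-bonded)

The 1 potassium counter-ion carries a total charge of +1, so each complex ion is 1−.
Ligand charges: 1×isothiocyanato (-1 each), 1×ammine (neutral), 1×iodo (-1 each), 1×chloro (-1 each); total -3. So Co + (-3) = 1−, giving Co = +2.
The complex ion is anionic, so cobalt takes the -ate form cobaltate(II).

potassium amminechloroiodoisothiocyanatocobaltate(II)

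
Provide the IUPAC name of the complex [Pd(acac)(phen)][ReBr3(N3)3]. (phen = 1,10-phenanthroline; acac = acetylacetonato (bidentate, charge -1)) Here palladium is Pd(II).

(acetylacetonato)(1,10-phenanthroline)palladium(II) triazidotribromorhenate(V)

Both ions are complex: the cation is named first with the plain metal name, the anion second with the -ate form; each ion's ligands are alphabetised independently.
Pd is given as +2; the cation's ligand charges sum to -1, so the complex cation is 1+.
A 1:1 salt means the anion carries the equal and opposite charge, 1−.
Anion: ligand charges sum to -6; for the ion to be 1−, Re = +5.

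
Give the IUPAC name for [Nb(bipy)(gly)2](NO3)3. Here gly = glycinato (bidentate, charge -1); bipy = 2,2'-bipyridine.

(2,2'-bipyridine)bis(glycinato)niobium(V) nitrate

The 3 nitrate counter-ions carry a total charge of -3, so each complex ion is 3+.
Ligand charges: 2×glycinato (-1 each), 1×2,2'-bipyridine (neutral); total -2. So Nb + (-2) = 3+, giving Nb = +5.
Ligands are named alphabetically: bipyridine before glycinato.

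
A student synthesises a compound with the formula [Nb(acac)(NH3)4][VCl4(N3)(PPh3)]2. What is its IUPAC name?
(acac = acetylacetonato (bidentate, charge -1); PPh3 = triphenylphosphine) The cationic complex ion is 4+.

(acetylacetonato)tetraammineniobium(V) azidotetrachloro(triphenylphosphine)vanadate(III)

Both ions are complex: the cation is named first with the plain metal name, the anion second with the -ate form; each ion's ligands are alphabetised independently.
The complex cation is given as 4+; its ligand charges sum to -1, so Nb = +5.
With 2 anions per cation, each anion must be 4/2 = 2−.
Anion: ligand charges sum to -5; for the ion to be 2−, V = +3.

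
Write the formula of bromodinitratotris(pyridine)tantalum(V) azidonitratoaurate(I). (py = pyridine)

[TaBr(NO3)2(py)3][Au(N3)(NO3)]2

Cation [Ta…]: ligand charges -3, Ta(V) ⇒ ion charge 2+.
Anion [Au…]: ligand charges -2, Au(I) ⇒ ion charge 1−.
One 2+ cation requires 2 of the 1− anion.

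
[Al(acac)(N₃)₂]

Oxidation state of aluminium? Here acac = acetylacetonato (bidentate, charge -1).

No counter-ion: the bracketed complex is neutral.
Ligand charges: 1×acac = -1; 2×N3 = -2; sum -3.
Al + (-3) = 0 ⇒ Al is +3.

+3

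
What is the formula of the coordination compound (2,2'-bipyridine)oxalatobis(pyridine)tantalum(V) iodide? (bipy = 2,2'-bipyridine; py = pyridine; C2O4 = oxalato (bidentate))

[Ta(bipy)(C2O4)(py)2]I3

Ligands: 1 2,2'-bipyridine (bipy, neutral), 2 pyridine (py, neutral), 1 oxalato (C2O4, -2). Ligand charge sum = -2.
Charge balance with iodide (-1) requires 1 complex ion per 3 iodide.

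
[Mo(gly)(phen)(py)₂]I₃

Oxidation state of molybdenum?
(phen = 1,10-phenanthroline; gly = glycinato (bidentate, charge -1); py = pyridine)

+4

3 iodide outside the brackets (-1 each) → the complex ion is 3+.
Ligand charges: 1×phen neutral; 1×gly = -1; 2×py neutral; sum -1.
Mo + (-1) = 3+ ⇒ Mo is +4.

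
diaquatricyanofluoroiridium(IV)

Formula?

[Ir(CN)3F(H2O)2]

Ligands: 3 cyano (CN, -1), 2 aqua (H2O, neutral), 1 fluoro (F, -1). Ligand charge sum = -4.
With Ir in oxidation state +4, the complex ion is [Ir...].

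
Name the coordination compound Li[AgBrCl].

The 1 lithium counter-ion carries a total charge of +1, so each complex ion is 1−.
Ligand charges: 1×chloro (-1 each), 1×bromo (-1 each); total -2. So Ag + (-2) = 1−, giving Ag = +1.
Ligands are named alphabetically: bromo before chloro.
The complex ion is anionic, so silver takes the -ate form argentate(I).

lithium bromochloroargentate(I)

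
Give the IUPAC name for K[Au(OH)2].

potassium dihydroxoaurate(I)

The 1 potassium counter-ion carries a total charge of +1, so each complex ion is 1−.
Ligand charges: 2×hydroxo (-1 each); total -2. So Au + (-2) = 1−, giving Au = +1.
The complex ion is anionic, so gold takes the -ate form aurate(I).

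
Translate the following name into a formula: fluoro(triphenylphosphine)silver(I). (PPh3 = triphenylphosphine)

Ligands: 1 triphenylphosphine (PPh3, neutral), 1 fluoro (F, -1). Ligand charge sum = -1.
With Ag in oxidation state +1, the complex ion is [Ag...].

[AgF(PPh3)]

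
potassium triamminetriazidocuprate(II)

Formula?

Ligands: 3 ammine (NH3, neutral), 3 azido (N3, -1). Ligand charge sum = -3.
With Cu in oxidation state +2, the complex ion is [Cu...]^1−.
Charge balance with potassium (+1) requires 1 complex ion per 1 potassium.

K[Cu(N3)3(NH3)3]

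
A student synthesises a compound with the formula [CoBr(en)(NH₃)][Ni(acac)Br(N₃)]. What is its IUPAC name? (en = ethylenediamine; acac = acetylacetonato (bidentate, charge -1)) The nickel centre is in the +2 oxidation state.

amminebromo(ethylenediamine)cobalt(II) (acetylacetonato)azidobromonickelate(II)

Ni is given as +2; the anion's ligand charges sum to -3, so the complex anion is 1−.
A 1:1 salt means the cation carries the equal and opposite charge, 1+.
Cation: ligand charges sum to -1; for the ion to be 1+, Co = +2.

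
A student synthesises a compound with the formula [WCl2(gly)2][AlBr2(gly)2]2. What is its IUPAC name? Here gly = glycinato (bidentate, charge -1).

Aluminium is always +3 in its complexes; the anion's ligand charges sum to -4, so the complex anion is 1−.
With 2 anions per cation, the cation must be 2×1 = 2+.
Cation: ligand charges sum to -4; for the ion to be 2+, W = +6.

dichlorobis(glycinato)tungsten(VI) dibromobis(glycinato)aluminate(III)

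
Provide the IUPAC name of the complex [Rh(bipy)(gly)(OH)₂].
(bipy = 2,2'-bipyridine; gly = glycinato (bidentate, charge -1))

(2,2'-bipyridine)(glycinato)dihydroxorhodium(III)

There is no counter-ion, so the complex is neutral overall.
Ligand charges: 1×2,2'-bipyridine (neutral), 2×hydroxo (-1 each), 1×glycinato (-1 each); total -3. So Rh + (-3) = 0, giving Rh = +3.
Ligands are named alphabetically: bipyridine before glycinato before hydroxo.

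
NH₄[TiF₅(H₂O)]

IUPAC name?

The 1 ammonium counter-ion carries a total charge of +1, so each complex ion is 1−.
Ligand charges: 5×fluoro (-1 each), 1×aqua (neutral); total -5. So Ti + (-5) = 1−, giving Ti = +4.
Ligands are named alphabetically: aqua before fluoro.
The complex ion is anionic, so titanium takes the -ate form titanate(IV).

ammonium aquapentafluorotitanate(IV)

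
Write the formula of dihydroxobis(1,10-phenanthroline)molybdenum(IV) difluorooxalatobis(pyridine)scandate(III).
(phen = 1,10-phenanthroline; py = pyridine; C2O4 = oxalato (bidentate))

[Mo(OH)2(phen)2][Sc(C2O4)F2(py)2]2

Cation [Mo…]: ligand charges -2, Mo(IV) ⇒ ion charge 2+.
Anion [Sc…]: ligand charges -4, Sc(III) ⇒ ion charge 1−.
One 2+ cation requires 2 of the 1− anion.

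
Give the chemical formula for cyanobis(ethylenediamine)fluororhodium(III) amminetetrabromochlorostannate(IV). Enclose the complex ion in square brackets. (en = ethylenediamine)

Cation [Rh…]: ligand charges -2, Rh(III) ⇒ ion charge 1+.
Anion [Sn…]: ligand charges -5, Sn(IV) ⇒ ion charge 1−.
One 1+ cation balances one 1− anion.

[Rh(CN)(en)2F][SnBr4Cl(NH3)]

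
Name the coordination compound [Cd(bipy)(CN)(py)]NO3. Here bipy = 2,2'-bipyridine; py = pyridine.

The 1 nitrate counter-ion carries a total charge of -1, so each complex ion is 1+.
Ligand charges: 1×2,2'-bipyridine (neutral), 1×cyano (-1 each), 1×pyridine (neutral); total -1. So Cd + (-1) = 1+, giving Cd = +2.
Ligands are named alphabetically: bipyridine before cyano before pyridine.

(2,2'-bipyridine)cyano(pyridine)cadmium(II) nitrate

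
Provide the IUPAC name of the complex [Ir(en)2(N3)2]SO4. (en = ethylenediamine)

diazidobis(ethylenediamine)iridium(IV) sulfate

The 1 sulfate counter-ion carries a total charge of -2, so each complex ion is 2+.
Ligand charges: 2×ethylenediamine (neutral), 2×azido (-1 each); total -2. So Ir + (-2) = 2+, giving Ir = +4.
Ligands are named alphabetically: azido before ethylenediamine.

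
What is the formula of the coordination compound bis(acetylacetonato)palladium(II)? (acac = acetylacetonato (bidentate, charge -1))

Ligands: 2 acetylacetonato (acac, -1). Ligand charge sum = -2.
With Pd in oxidation state +2, the complex ion is [Pd...].

[Pd(acac)2]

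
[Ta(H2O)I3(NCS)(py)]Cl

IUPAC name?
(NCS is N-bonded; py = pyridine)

aquatriiodoisothiocyanato(pyridine)tantalum(V) chloride

The 1 chloride counter-ion carries a total charge of -1, so each complex ion is 1+.
Ligand charges: 1×aqua (neutral), 3×iodo (-1 each), 1×isothiocyanato (-1 each), 1×pyridine (neutral); total -4. So Ta + (-4) = 1+, giving Ta = +5.
Ligands are named alphabetically: aqua before iodo before isothiocyanato before pyridine.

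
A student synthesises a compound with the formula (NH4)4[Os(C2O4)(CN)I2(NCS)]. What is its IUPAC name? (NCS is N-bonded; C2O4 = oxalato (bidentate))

The 4 ammonium counter-ions carry a total charge of +4, so each complex ion is 4−.
Ligand charges: 2×iodo (-1 each), 1×isothiocyanato (-1 each), 1×cyano (-1 each), 1×oxalato (-2 each); total -6. So Os + (-6) = 4−, giving Os = +2.
Ligands are named alphabetically: cyano before iodo before isothiocyanato before oxalato.
The complex ion is anionic, so osmium takes the -ate form osmate(II).

ammonium cyanodiiodoisothiocyanatooxalatoosmate(II)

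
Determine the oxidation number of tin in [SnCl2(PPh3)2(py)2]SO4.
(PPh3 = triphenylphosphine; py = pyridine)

+4

1 sulfate outside the brackets (-2 each) → the complex ion is 2+.
Ligand charges: 2×PPh3 neutral; 2×Cl = -2; 2×py neutral; sum -2.
Sn + (-2) = 2+ ⇒ Sn is +4.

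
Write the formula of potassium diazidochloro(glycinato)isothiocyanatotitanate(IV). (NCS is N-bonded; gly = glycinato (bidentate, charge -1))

K[TiCl(gly)(N3)2(NCS)]

Ligands: 1 isothiocyanato (NCS, -1), 1 chloro (Cl, -1), 1 glycinato (gly, -1), 2 azido (N3, -1). Ligand charge sum = -5.
Charge balance with potassium (+1) requires 1 complex ion per 1 potassium.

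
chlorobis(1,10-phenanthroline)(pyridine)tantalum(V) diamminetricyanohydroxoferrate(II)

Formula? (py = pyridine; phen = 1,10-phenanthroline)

Cation [Ta…]: ligand charges -1, Ta(V) ⇒ ion charge 4+.
Anion [Fe…]: ligand charges -4, Fe(II) ⇒ ion charge 2−.
One 4+ cation requires 2 of the 2− anion.

[TaCl(phen)2(py)][Fe(CN)3(NH3)2(OH)]2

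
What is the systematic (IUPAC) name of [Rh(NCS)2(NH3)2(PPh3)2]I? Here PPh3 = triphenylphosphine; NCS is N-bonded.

diamminediisothiocyanatobis(triphenylphosphine)rhodium(III) iodide

The 1 iodide counter-ion carries a total charge of -1, so each complex ion is 1+.
Ligand charges: 2×ammine (neutral), 2×triphenylphosphine (neutral), 2×isothiocyanato (-1 each); total -2. So Rh + (-2) = 1+, giving Rh = +3.
Ligands are named alphabetically: ammine before isothiocyanato before triphenylphosphine.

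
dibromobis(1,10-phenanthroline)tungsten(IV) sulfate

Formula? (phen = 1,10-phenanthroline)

Ligands: 2 1,10-phenanthroline (phen, neutral), 2 bromo (Br, -1). Ligand charge sum = -2.
With W in oxidation state +4, the complex ion is [W...]^2+.
Charge balance with sulfate (-2) requires 1 complex ion per 1 sulfate.

[WBr2(phen)2]SO4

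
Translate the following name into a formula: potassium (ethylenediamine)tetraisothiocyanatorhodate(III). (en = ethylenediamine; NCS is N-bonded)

Ligands: 1 ethylenediamine (en, neutral), 4 isothiocyanato (NCS, -1). Ligand charge sum = -4.
With Rh in oxidation state +3, the complex ion is [Rh...]^1−.
Charge balance with potassium (+1) requires 1 complex ion per 1 potassium.

K[Rh(en)(NCS)4]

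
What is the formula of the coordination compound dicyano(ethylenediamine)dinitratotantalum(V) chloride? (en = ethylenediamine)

[Ta(CN)2(en)(NO3)2]Cl

Ligands: 2 nitrato (NO3, -1), 2 cyano (CN, -1), 1 ethylenediamine (en, neutral). Ligand charge sum = -4.
With Ta in oxidation state +5, the complex ion is [Ta...]^1+.
Charge balance with chloride (-1) requires 1 complex ion per 1 chloride.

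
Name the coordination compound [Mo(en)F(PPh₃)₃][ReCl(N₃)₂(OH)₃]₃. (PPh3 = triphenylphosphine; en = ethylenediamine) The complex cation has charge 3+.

(ethylenediamine)fluorotris(triphenylphosphine)molybdenum(IV) diazidochlorotrihydroxorhenate(V)

The complex cation is given as 3+; its ligand charges sum to -1, so Mo = +4.
With 3 anions per cation, each anion must be 3/3 = 1−.
Anion: ligand charges sum to -6; for the ion to be 1−, Re = +5.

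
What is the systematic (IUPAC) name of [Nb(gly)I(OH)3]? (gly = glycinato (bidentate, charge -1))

There is no counter-ion, so the complex is neutral overall.
Ligand charges: 1×glycinato (-1 each), 3×hydroxo (-1 each), 1×iodo (-1 each); total -5. So Nb + (-5) = 0, giving Nb = +5.
Ligands are named alphabetically: glycinato before hydroxo before iodo.

(glycinato)trihydroxoiodoniobium(V)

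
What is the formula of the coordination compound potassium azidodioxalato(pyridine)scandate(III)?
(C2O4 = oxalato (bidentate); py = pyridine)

K2[Sc(C2O4)2(N3)(py)]

Ligands: 2 oxalato (C2O4, -2), 1 pyridine (py, neutral), 1 azido (N3, -1). Ligand charge sum = -5.
With Sc in oxidation state +3, the complex ion is [Sc...]^2−.
Charge balance with potassium (+1) requires 1 complex ion per 2 potassium.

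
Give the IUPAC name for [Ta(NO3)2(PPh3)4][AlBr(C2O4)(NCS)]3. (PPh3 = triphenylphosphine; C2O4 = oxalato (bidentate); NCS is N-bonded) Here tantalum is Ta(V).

Ta is given as +5; the cation's ligand charges sum to -2, so the complex cation is 3+.
With 3 anions per cation, each anion must be 3/3 = 1−.
Anion: ligand charges sum to -4; for the ion to be 1−, Al = +3.

dinitratotetrakis(triphenylphosphine)tantalum(V) bromoisothiocyanatooxalatoaluminate(III)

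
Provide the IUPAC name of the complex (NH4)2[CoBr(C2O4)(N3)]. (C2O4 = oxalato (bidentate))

The 2 ammonium counter-ions carry a total charge of +2, so each complex ion is 2−.
Ligand charges: 1×bromo (-1 each), 1×oxalato (-2 each), 1×azido (-1 each); total -4. So Co + (-4) = 2−, giving Co = +2.
The complex ion is anionic, so cobalt takes the -ate form cobaltate(II).

ammonium azidobromooxalatocobaltate(II)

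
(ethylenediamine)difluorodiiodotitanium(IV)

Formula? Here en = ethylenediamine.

Ligands: 2 iodo (I, -1), 1 ethylenediamine (en, neutral), 2 fluoro (F, -1). Ligand charge sum = -4.
With Ti in oxidation state +4, the complex ion is [Ti...].

[Ti(en)F2I2]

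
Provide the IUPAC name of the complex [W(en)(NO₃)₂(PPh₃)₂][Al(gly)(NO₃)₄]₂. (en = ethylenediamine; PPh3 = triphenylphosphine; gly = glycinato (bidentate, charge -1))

(ethylenediamine)dinitratobis(triphenylphosphine)tungsten(VI) (glycinato)tetranitratoaluminate(III)

Both ions are complex: the cation is named first with the plain metal name, the anion second with the -ate form; each ion's ligands are alphabetised independently.
Aluminium is always +3 in its complexes; the anion's ligand charges sum to -5, so the complex anion is 2−.
With 2 anions per cation, the cation must be 2×2 = 4+.
Cation: ligand charges sum to -2; for the ion to be 4+, W = +6.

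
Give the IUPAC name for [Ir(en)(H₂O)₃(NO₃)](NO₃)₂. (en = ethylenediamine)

triaqua(ethylenediamine)nitratoiridium(III) nitrate

The 2 nitrate counter-ions carry a total charge of -2, so each complex ion is 2+.
Ligand charges: 1×ethylenediamine (neutral), 1×nitrato (-1 each), 3×aqua (neutral); total -1. So Ir + (-1) = 2+, giving Ir = +3.
Ligands are named alphabetically: aqua before ethylenediamine before nitrato.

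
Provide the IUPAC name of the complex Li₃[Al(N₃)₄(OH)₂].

The 3 lithium counter-ions carry a total charge of +3, so each complex ion is 3−.
Ligand charges: 2×hydroxo (-1 each), 4×azido (-1 each); total -6. So Al + (-6) = 3−, giving Al = +3.
The complex ion is anionic, so aluminium takes the -ate form aluminate(III).

lithium tetraazidodihydroxoaluminate(III)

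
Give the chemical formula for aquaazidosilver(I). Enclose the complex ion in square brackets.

[Ag(H2O)(N3)]

Ligands: 1 aqua (H2O, neutral), 1 azido (N3, -1). Ligand charge sum = -1.
With Ag in oxidation state +1, the complex ion is [Ag...].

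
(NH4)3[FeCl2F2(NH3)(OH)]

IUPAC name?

ammonium amminedichlorodifluorohydroxoferrate(II)

The 3 ammonium counter-ions carry a total charge of +3, so each complex ion is 3−.
Ligand charges: 1×ammine (neutral), 2×chloro (-1 each), 2×fluoro (-1 each), 1×hydroxo (-1 each); total -5. So Fe + (-5) = 3−, giving Fe = +2.
Ligands are named alphabetically: ammine before chloro before fluoro before hydroxo.
The complex ion is anionic, so iron takes the -ate form ferrate(II).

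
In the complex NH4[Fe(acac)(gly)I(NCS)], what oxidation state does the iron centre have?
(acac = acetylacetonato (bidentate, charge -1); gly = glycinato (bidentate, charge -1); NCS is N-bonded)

+3

1 ammonium outside the brackets (+1 each) → the complex ion is 1−.
Ligand charges: 1×I = -1; 1×acac = -1; 1×gly = -1; 1×NCS = -1; sum -4.
Fe + (-4) = 1− ⇒ Fe is +3.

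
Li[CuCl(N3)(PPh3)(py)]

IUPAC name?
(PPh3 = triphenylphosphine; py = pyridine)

The 1 lithium counter-ion carries a total charge of +1, so each complex ion is 1−.
Ligand charges: 1×chloro (-1 each), 1×triphenylphosphine (neutral), 1×azido (-1 each), 1×pyridine (neutral); total -2. So Cu + (-2) = 1−, giving Cu = +1.
Ligands are named alphabetically: azido before chloro before pyridine before triphenylphosphine.
The complex ion is anionic, so copper takes the -ate form cuprate(I).

lithium azidochloro(pyridine)(triphenylphosphine)cuprate(I)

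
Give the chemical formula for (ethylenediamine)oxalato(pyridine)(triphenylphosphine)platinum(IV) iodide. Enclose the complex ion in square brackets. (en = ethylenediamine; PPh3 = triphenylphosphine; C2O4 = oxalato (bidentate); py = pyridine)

Ligands: 1 ethylenediamine (en, neutral), 1 triphenylphosphine (PPh3, neutral), 1 oxalato (C2O4, -2), 1 pyridine (py, neutral). Ligand charge sum = -2.
With Pt in oxidation state +4, the complex ion is [Pt...]^2+.
Charge balance with iodide (-1) requires 1 complex ion per 2 iodide.

[Pt(C2O4)(en)(PPh3)(py)]I2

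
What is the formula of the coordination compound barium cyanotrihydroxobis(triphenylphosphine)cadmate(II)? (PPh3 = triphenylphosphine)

Ligands: 3 hydroxo (OH, -1), 2 triphenylphosphine (PPh3, neutral), 1 cyano (CN, -1). Ligand charge sum = -4.
With Cd in oxidation state +2, the complex ion is [Cd...]^2−.
Charge balance with barium (+2) requires 1 complex ion per 1 barium.

Ba[Cd(CN)(OH)3(PPh3)2]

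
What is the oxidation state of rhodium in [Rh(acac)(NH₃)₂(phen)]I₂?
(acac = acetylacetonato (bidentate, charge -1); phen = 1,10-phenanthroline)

+3

2 iodide outside the brackets (-1 each) → the complex ion is 2+.
Ligand charges: 2×NH3 neutral; 1×acac = -1; 1×phen neutral; sum -1.
Rh + (-1) = 2+ ⇒ Rh is +3.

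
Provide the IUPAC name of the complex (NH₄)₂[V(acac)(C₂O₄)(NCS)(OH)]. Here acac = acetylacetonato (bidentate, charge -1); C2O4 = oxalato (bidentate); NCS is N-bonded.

The 2 ammonium counter-ions carry a total charge of +2, so each complex ion is 2−.
Ligand charges: 1×acetylacetonato (-1 each), 1×hydroxo (-1 each), 1×oxalato (-2 each), 1×isothiocyanato (-1 each); total -5. So V + (-5) = 2−, giving V = +3.
Ligands are named alphabetically: acetylacetonato before hydroxo before isothiocyanato before oxalato.
The complex ion is anionic, so vanadium takes the -ate form vanadate(III).

ammonium (acetylacetonato)hydroxoisothiocyanatooxalatovanadate(III)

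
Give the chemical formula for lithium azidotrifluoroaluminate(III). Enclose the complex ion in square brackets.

Li[AlF3(N3)]

Ligands: 3 fluoro (F, -1), 1 azido (N3, -1). Ligand charge sum = -4.
Charge balance with lithium (+1) requires 1 complex ion per 1 lithium.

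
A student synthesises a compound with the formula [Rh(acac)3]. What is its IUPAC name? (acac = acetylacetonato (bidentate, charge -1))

tris(acetylacetonato)rhodium(III)

There is no counter-ion, so the complex is neutral overall.
Ligand charges: 3×acetylacetonato (-1 each); total -3. So Rh + (-3) = 0, giving Rh = +3.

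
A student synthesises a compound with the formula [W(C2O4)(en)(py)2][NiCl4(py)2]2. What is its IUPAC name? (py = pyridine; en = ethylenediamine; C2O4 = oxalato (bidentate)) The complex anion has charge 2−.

(ethylenediamine)oxalatobis(pyridine)tungsten(VI) tetrachlorobis(pyridine)nickelate(II)

Both ions are complex: the cation is named first with the plain metal name, the anion second with the -ate form; each ion's ligands are alphabetised independently.
The complex anion is given as 2−; its ligand charges sum to -4, so Ni = +2.
With 2 anions per cation, the cation must be 2×2 = 4+.
Cation: ligand charges sum to -2; for the ion to be 4+, W = +6.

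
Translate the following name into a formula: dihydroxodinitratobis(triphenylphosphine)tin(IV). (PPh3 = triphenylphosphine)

[Sn(NO3)2(OH)2(PPh3)2]

Ligands: 2 triphenylphosphine (PPh3, neutral), 2 hydroxo (OH, -1), 2 nitrato (NO3, -1). Ligand charge sum = -4.
With Sn in oxidation state +4, the complex ion is [Sn...].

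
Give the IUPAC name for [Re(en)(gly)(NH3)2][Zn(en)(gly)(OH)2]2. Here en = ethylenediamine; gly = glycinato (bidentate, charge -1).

diammine(ethylenediamine)(glycinato)rhenium(III) (ethylenediamine)(glycinato)dihydroxozincate(II)

Both ions are complex: the cation is named first with the plain metal name, the anion second with the -ate form; each ion's ligands are alphabetised independently.
Zinc is always +2 in its complexes; the anion's ligand charges sum to -3, so the complex anion is 1−.
With 2 anions per cation, the cation must be 2×1 = 2+.
Cation: ligand charges sum to -1; for the ion to be 2+, Re = +3.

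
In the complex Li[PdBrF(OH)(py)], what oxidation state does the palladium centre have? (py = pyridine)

1 lithium outside the brackets (+1 each) → the complex ion is 1−.
Ligand charges: 1×Br = -1; 1×F = -1; 1×py neutral; 1×OH = -1; sum -3.
Pd + (-3) = 1− ⇒ Pd is +2.

+2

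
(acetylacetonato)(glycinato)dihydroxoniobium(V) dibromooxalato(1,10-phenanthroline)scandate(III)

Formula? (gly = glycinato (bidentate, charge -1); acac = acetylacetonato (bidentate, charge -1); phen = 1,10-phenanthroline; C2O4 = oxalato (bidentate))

[Nb(acac)(gly)(OH)2][ScBr2(C2O4)(phen)]

Cation [Nb…]: ligand charges -4, Nb(V) ⇒ ion charge 1+.
Anion [Sc…]: ligand charges -4, Sc(III) ⇒ ion charge 1−.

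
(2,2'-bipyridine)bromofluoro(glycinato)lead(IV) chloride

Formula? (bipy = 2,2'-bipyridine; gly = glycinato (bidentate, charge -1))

[Pb(bipy)BrF(gly)]Cl

Ligands: 1 bromo (Br, -1), 1 2,2'-bipyridine (bipy, neutral), 1 fluoro (F, -1), 1 glycinato (gly, -1). Ligand charge sum = -3.
Charge balance with chloride (-1) requires 1 complex ion per 1 chloride.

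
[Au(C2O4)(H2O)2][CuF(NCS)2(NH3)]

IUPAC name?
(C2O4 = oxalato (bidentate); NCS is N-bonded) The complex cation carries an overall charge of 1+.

diaquaoxalatogold(III) amminefluorodiisothiocyanatocuprate(II)

Both ions are complex: the cation is named first with the plain metal name, the anion second with the -ate form; each ion's ligands are alphabetised independently.
The complex cation is given as 1+; its ligand charges sum to -2, so Au = +3.
A 1:1 salt means the anion carries the equal and opposite charge, 1−.
Anion: ligand charges sum to -3; for the ion to be 1−, Cu = +2.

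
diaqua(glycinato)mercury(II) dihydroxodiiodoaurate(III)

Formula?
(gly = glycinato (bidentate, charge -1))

Cation [Hg…]: ligand charges -1, Hg(II) ⇒ ion charge 1+.
Anion [Au…]: ligand charges -4, Au(III) ⇒ ion charge 1−.
One 1+ cation balances one 1− anion.

[Hg(gly)(H2O)2][AuI2(OH)2]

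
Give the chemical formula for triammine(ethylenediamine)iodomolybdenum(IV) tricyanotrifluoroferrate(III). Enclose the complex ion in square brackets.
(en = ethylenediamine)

[Mo(en)I(NH3)3][Fe(CN)3F3]

Cation [Mo…]: ligand charges -1, Mo(IV) ⇒ ion charge 3+.
Anion [Fe…]: ligand charges -6, Fe(III) ⇒ ion charge 3−.
One 3+ cation balances one 3− anion.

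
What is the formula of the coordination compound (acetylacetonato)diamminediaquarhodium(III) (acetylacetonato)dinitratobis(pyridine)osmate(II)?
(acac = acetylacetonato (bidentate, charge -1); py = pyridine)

[Rh(acac)(H2O)2(NH3)2][Os(acac)(NO3)2(py)2]2

Cation [Rh…]: ligand charges -1, Rh(III) ⇒ ion charge 2+.
Anion [Os…]: ligand charges -3, Os(II) ⇒ ion charge 1−.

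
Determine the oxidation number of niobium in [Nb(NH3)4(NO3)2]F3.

+5

3 fluoride outside the brackets (-1 each) → the complex ion is 3+.
Ligand charges: 4×NH3 neutral; 2×NO3 = -2; sum -2.
Nb + (-2) = 3+ ⇒ Nb is +5.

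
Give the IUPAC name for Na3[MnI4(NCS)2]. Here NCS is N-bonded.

sodium tetraiododiisothiocyanatomanganate(III)

The 3 sodium counter-ions carry a total charge of +3, so each complex ion is 3−.
Ligand charges: 2×isothiocyanato (-1 each), 4×iodo (-1 each); total -6. So Mn + (-6) = 3−, giving Mn = +3.
Ligands are named alphabetically: iodo before isothiocyanato.
The complex ion is anionic, so manganese takes the -ate form manganate(III).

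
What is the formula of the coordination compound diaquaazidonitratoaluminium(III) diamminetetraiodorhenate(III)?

Cation [Al…]: ligand charges -2, Al(III) ⇒ ion charge 1+.
Anion [Re…]: ligand charges -4, Re(III) ⇒ ion charge 1−.
One 1+ cation balances one 1− anion.

[Al(H2O)2(N3)(NO3)][ReI4(NH3)2]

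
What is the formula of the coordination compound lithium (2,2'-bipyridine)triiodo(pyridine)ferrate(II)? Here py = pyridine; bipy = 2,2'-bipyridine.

Ligands: 1 pyridine (py, neutral), 3 iodo (I, -1), 1 2,2'-bipyridine (bipy, neutral). Ligand charge sum = -3.
With Fe in oxidation state +2, the complex ion is [Fe...]^1−.
Charge balance with lithium (+1) requires 1 complex ion per 1 lithium.

Li[Fe(bipy)I3(py)]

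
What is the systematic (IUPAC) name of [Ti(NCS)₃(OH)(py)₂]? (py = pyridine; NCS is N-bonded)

hydroxotriisothiocyanatobis(pyridine)titanium(IV)

There is no counter-ion, so the complex is neutral overall.
Ligand charges: 1×hydroxo (-1 each), 2×pyridine (neutral), 3×isothiocyanato (-1 each); total -4. So Ti + (-4) = 0, giving Ti = +4.
Ligands are named alphabetically: hydroxo before isothiocyanato before pyridine.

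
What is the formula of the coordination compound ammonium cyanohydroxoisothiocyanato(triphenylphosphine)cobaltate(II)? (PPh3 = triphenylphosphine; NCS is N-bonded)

Ligands: 1 hydroxo (OH, -1), 1 cyano (CN, -1), 1 triphenylphosphine (PPh3, neutral), 1 isothiocyanato (NCS, -1). Ligand charge sum = -3.
Charge balance with ammonium (+1) requires 1 complex ion per 1 ammonium.

NH4[Co(CN)(NCS)(OH)(PPh3)]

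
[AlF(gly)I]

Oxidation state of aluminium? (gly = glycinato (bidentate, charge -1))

+3

No counter-ion: the bracketed complex is neutral.
Ligand charges: 1×F = -1; 1×gly = -1; 1×I = -1; sum -3.
Al + (-3) = 0 ⇒ Al is +3.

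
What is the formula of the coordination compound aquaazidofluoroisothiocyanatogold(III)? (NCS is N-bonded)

Ligands: 1 isothiocyanato (NCS, -1), 1 azido (N3, -1), 1 fluoro (F, -1), 1 aqua (H2O, neutral). Ligand charge sum = -3.
With Au in oxidation state +3, the complex ion is [Au...].

[AuF(H2O)(N3)(NCS)]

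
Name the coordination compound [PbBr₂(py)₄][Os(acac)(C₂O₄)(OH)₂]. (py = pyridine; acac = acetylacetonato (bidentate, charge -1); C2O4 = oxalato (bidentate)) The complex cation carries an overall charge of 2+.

dibromotetrakis(pyridine)lead(IV) (acetylacetonato)dihydroxooxalatoosmate(III)

Both ions are complex: the cation is named first with the plain metal name, the anion second with the -ate form; each ion's ligands are alphabetised independently.
The complex cation is given as 2+; its ligand charges sum to -2, so Pb = +4.
A 1:1 salt means the anion carries the equal and opposite charge, 2−.
Anion: ligand charges sum to -5; for the ion to be 2−, Os = +3.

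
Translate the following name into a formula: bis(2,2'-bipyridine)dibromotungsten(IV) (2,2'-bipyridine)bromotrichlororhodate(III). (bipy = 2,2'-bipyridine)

[W(bipy)2Br2][Rh(bipy)BrCl3]2

Cation [W…]: ligand charges -2, W(IV) ⇒ ion charge 2+.
Anion [Rh…]: ligand charges -4, Rh(III) ⇒ ion charge 1−.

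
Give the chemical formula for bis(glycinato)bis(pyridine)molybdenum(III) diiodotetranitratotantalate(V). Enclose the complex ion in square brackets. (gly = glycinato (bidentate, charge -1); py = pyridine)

[Mo(gly)2(py)2][TaI2(NO3)4]

Cation [Mo…]: ligand charges -2, Mo(III) ⇒ ion charge 1+.
Anion [Ta…]: ligand charges -6, Ta(V) ⇒ ion charge 1−.
One 1+ cation balances one 1− anion.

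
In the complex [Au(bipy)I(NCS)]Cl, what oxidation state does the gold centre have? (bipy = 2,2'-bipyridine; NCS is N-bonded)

+3

1 chloride outside the brackets (-1 each) → the complex ion is 1+.
Ligand charges: 1×bipy neutral; 1×I = -1; 1×NCS = -1; sum -2.
Au + (-2) = 1+ ⇒ Au is +3.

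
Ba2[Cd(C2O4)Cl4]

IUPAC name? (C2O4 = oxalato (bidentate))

The 2 barium counter-ions carry a total charge of +4, so each complex ion is 4−.
Ligand charges: 4×chloro (-1 each), 1×oxalato (-2 each); total -6. So Cd + (-6) = 4−, giving Cd = +2.
The complex ion is anionic, so cadmium takes the -ate form cadmate(II).

barium tetrachlorooxalatocadmate(II)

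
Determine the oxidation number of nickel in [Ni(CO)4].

0

No counter-ion: the bracketed complex is neutral.
Ligand charges: 4×CO neutral; sum 0.
Ni + (0) = 0 ⇒ Ni is 0.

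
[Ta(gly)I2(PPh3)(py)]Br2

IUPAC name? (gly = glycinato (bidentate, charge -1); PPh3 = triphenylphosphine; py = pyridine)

The 2 bromide counter-ions carry a total charge of -2, so each complex ion is 2+.
Ligand charges: 1×glycinato (-1 each), 1×triphenylphosphine (neutral), 2×iodo (-1 each), 1×pyridine (neutral); total -3. So Ta + (-3) = 2+, giving Ta = +5.
Ligands are named alphabetically: glycinato before iodo before pyridine before triphenylphosphine.

(glycinato)diiodo(pyridine)(triphenylphosphine)tantalum(V) bromide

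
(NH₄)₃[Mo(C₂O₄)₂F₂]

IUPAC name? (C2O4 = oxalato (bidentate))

The 3 ammonium counter-ions carry a total charge of +3, so each complex ion is 3−.
Ligand charges: 2×fluoro (-1 each), 2×oxalato (-2 each); total -6. So Mo + (-6) = 3−, giving Mo = +3.
Ligands are named alphabetically: fluoro before oxalato.
The complex ion is anionic, so molybdenum takes the -ate form molybdate(III).

ammonium difluorodioxalatomolybdate(III)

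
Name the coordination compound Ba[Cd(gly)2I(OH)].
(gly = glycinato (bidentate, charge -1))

The 1 barium counter-ion carries a total charge of +2, so each complex ion is 2−.
Ligand charges: 1×hydroxo (-1 each), 2×glycinato (-1 each), 1×iodo (-1 each); total -4. So Cd + (-4) = 2−, giving Cd = +2.
The complex ion is anionic, so cadmium takes the -ate form cadmate(II).

barium bis(glycinato)hydroxoiodocadmate(II)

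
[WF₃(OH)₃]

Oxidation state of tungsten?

+6

No counter-ion: the bracketed complex is neutral.
Ligand charges: 3×F = -3; 3×OH = -3; sum -6.
W + (-6) = 0 ⇒ W is +6.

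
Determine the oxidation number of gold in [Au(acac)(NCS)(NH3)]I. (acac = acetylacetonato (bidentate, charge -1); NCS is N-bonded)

1 iodide outside the brackets (-1 each) → the complex ion is 1+.
Ligand charges: 1×NH3 neutral; 1×acac = -1; 1×NCS = -1; sum -2.
Au + (-2) = 1+ ⇒ Au is +3.

+3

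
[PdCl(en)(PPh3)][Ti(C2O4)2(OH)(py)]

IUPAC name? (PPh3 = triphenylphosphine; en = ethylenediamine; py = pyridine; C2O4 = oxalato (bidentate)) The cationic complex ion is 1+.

Both ions are complex: the cation is named first with the plain metal name, the anion second with the -ate form; each ion's ligands are alphabetised independently.
The complex cation is given as 1+; its ligand charges sum to -1, so Pd = +2.
A 1:1 salt means the anion carries the equal and opposite charge, 1−.
Anion: ligand charges sum to -5; for the ion to be 1−, Ti = +4.

chloro(ethylenediamine)(triphenylphosphine)palladium(II) hydroxodioxalato(pyridine)titanate(IV)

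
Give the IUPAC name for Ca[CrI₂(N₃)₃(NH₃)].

calcium amminetriazidodiiodochromate(III)

The 1 calcium counter-ion carries a total charge of +2, so each complex ion is 2−.
Ligand charges: 1×ammine (neutral), 2×iodo (-1 each), 3×azido (-1 each); total -5. So Cr + (-5) = 2−, giving Cr = +3.
Ligands are named alphabetically: ammine before azido before iodo.
The complex ion is anionic, so chromium takes the -ate form chromate(III).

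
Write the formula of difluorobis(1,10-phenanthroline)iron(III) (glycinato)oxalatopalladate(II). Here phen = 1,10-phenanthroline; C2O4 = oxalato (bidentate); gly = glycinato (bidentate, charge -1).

Cation [Fe…]: ligand charges -2, Fe(III) ⇒ ion charge 1+.
Anion [Pd…]: ligand charges -3, Pd(II) ⇒ ion charge 1−.
One 1+ cation balances one 1− anion.

[FeF2(phen)2][Pd(C2O4)(gly)]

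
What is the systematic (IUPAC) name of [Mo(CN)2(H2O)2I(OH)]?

diaquadicyanohydroxoiodomolybdenum(IV)

There is no counter-ion, so the complex is neutral overall.
Ligand charges: 2×aqua (neutral), 1×hydroxo (-1 each), 2×cyano (-1 each), 1×iodo (-1 each); total -4. So Mo + (-4) = 0, giving Mo = +4.
Ligands are named alphabetically: aqua before cyano before hydroxo before iodo.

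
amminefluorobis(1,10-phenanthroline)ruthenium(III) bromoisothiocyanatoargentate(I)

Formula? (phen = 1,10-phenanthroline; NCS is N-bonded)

[RuF(NH3)(phen)2][AgBr(NCS)]2

Cation [Ru…]: ligand charges -1, Ru(III) ⇒ ion charge 2+.
Anion [Ag…]: ligand charges -2, Ag(I) ⇒ ion charge 1−.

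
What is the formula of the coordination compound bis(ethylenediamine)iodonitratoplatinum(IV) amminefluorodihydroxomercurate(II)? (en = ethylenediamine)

Cation [Pt…]: ligand charges -2, Pt(IV) ⇒ ion charge 2+.
Anion [Hg…]: ligand charges -3, Hg(II) ⇒ ion charge 1−.
One 2+ cation requires 2 of the 1− anion.

[Pt(en)2I(NO3)][HgF(NH3)(OH)2]2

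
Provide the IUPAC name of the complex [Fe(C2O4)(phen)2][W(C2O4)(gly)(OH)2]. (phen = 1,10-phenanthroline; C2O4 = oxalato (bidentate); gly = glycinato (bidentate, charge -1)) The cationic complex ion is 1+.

The complex cation is given as 1+; its ligand charges sum to -2, so Fe = +3.
A 1:1 salt means the anion carries the equal and opposite charge, 1−.
Anion: ligand charges sum to -5; for the ion to be 1−, W = +4.

oxalatobis(1,10-phenanthroline)iron(III) (glycinato)dihydroxooxalatotungstate(IV)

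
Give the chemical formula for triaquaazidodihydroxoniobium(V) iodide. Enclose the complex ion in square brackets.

Ligands: 3 aqua (H2O, neutral), 2 hydroxo (OH, -1), 1 azido (N3, -1). Ligand charge sum = -3.
With Nb in oxidation state +5, the complex ion is [Nb...]^2+.
Charge balance with iodide (-1) requires 1 complex ion per 2 iodide.

[Nb(H2O)3(N3)(OH)2]I2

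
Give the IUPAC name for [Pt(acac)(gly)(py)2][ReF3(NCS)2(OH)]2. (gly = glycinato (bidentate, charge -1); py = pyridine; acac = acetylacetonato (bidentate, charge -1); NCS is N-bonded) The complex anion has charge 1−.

Both ions are complex: the cation is named first with the plain metal name, the anion second with the -ate form; each ion's ligands are alphabetised independently.
The complex anion is given as 1−; its ligand charges sum to -6, so Re = +5.
With 2 anions per cation, the cation must be 2×1 = 2+.
Cation: ligand charges sum to -2; for the ion to be 2+, Pt = +4.

(acetylacetonato)(glycinato)bis(pyridine)platinum(IV) trifluorohydroxodiisothiocyanatorhenate(V)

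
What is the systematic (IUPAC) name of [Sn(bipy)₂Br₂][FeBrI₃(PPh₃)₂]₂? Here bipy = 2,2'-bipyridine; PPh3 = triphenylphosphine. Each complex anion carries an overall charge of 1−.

Both ions are complex: the cation is named first with the plain metal name, the anion second with the -ate form; each ion's ligands are alphabetised independently.
The complex anion is given as 1−; its ligand charges sum to -4, so Fe = +3.
With 2 anions per cation, the cation must be 2×1 = 2+.
Cation: ligand charges sum to -2; for the ion to be 2+, Sn = +4.

bis(2,2'-bipyridine)dibromotin(IV) bromotriiodobis(triphenylphosphine)ferrate(III)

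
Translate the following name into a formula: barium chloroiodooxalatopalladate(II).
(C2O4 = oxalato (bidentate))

Ba[Pd(C2O4)ClI]

Ligands: 1 iodo (I, -1), 1 oxalato (C2O4, -2), 1 chloro (Cl, -1). Ligand charge sum = -4.
With Pd in oxidation state +2, the complex ion is [Pd...]^2−.
Charge balance with barium (+2) requires 1 complex ion per 1 barium.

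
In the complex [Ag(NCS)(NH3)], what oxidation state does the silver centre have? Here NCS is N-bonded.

+1

No counter-ion: the bracketed complex is neutral.
Ligand charges: 1×NCS = -1; 1×NH3 neutral; sum -1.
Ag + (-1) = 0 ⇒ Ag is +1.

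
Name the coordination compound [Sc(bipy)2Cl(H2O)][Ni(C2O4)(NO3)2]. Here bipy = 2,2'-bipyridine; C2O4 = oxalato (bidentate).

aquabis(2,2'-bipyridine)chloroscandium(III) dinitratooxalatonickelate(II)

Both ions are complex: the cation is named first with the plain metal name, the anion second with the -ate form; each ion's ligands are alphabetised independently.
Scandium is always +3 in its complexes; the cation's ligand charges sum to -1, so the complex cation is 2+.
A 1:1 salt means the anion carries the equal and opposite charge, 2−.
Anion: ligand charges sum to -4; for the ion to be 2−, Ni = +2.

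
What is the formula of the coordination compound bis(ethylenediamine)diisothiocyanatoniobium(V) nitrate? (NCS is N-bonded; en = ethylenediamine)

Ligands: 2 isothiocyanato (NCS, -1), 2 ethylenediamine (en, neutral). Ligand charge sum = -2.
Charge balance with nitrate (-1) requires 1 complex ion per 3 nitrate.

[Nb(en)2(NCS)2](NO3)3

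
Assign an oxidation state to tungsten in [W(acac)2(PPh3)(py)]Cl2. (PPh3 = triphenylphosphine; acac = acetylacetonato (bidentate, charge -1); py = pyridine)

2 chloride outside the brackets (-1 each) → the complex ion is 2+.
Ligand charges: 1×PPh3 neutral; 2×acac = -2; 1×py neutral; sum -2.
W + (-2) = 2+ ⇒ W is +4.

+4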